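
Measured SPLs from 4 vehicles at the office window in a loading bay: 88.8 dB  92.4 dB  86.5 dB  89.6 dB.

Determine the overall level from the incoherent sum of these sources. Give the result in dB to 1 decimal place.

Σ 10^(Lᵢ/10) = 3.855e+09.
Combined level = 10 log₁₀(3.855e+09) = 95.9 dB.

95.9 dB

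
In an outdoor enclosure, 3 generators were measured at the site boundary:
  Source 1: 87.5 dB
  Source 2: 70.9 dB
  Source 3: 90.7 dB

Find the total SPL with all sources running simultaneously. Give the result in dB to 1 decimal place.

Converting to relative power and adding: 10^(87.5/10) + 10^(70.9/10) + 10^(90.7/10) = 1.75e+09.
Combined level = 10 log₁₀(1.75e+09) = 92.4 dB.

92.4 dB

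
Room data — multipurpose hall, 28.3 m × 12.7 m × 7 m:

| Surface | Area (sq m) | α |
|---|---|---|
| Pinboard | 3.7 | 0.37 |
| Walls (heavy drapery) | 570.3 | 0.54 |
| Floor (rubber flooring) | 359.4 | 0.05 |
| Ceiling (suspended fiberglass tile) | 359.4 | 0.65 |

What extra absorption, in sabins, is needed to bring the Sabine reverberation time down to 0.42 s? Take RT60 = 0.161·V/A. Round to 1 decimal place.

403.5 sabins

Total absorption A₁ = 3.7·0.37 + 570.3·0.54 + 359.4·0.05 + 359.4·0.65
  = 1.369 + 307.962 + 17.970 + 233.610 = 560.911 sq m sabins.
Target A₂ = 0.161·2515.87/0.42 = 964.417 sabins (V = 2515.87 m³).
ΔA = A₂ − A₁ = 964.417 − 560.911 = 403.5 sabins.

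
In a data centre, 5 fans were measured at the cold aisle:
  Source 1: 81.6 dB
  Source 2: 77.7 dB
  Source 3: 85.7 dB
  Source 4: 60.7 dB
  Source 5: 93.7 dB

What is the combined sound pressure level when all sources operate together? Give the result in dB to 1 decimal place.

94.7 dB

Converting to relative power and adding: 10^(81.6/10) + 10^(77.7/10) + 10^(85.7/10) + 10^(60.7/10) + 10^(93.7/10) = 2.92e+09.
Combined level = 10 log₁₀(2.92e+09) = 94.7 dB.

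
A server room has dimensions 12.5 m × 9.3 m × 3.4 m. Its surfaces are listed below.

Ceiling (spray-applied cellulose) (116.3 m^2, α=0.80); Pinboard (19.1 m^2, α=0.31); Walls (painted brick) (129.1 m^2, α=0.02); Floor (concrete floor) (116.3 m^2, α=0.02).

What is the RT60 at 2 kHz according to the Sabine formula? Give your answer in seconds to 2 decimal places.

0.61 sec

Total absorption A = 116.3×0.80 + 19.1×0.31 + 129.1×0.02 + 116.3×0.02
  = 93.040 + 5.921 + 2.582 + 2.326 = 103.869 m^2 sabins.
Volume V = 12.5 × 9.3 × 3.4 = 395.25 m³.
Sabine: RT60 = 0.161 × 395.25 / 103.869 = 0.61 s.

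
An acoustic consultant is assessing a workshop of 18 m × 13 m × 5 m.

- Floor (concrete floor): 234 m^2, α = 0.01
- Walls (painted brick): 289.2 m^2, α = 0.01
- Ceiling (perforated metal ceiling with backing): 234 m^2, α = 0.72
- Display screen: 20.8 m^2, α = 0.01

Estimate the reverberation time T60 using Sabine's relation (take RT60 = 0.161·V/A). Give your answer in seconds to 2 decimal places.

1.08 seconds

Equivalent absorption area: A = 234*0.01 + 289.2*0.01 + 234*0.72 + 20.8*0.01 = 173.920 m^2.
Volume V = 18 × 13 × 5 = 1170 m³.
T = 0.161 V/A = 0.161·1170/173.920 = 1.08 s.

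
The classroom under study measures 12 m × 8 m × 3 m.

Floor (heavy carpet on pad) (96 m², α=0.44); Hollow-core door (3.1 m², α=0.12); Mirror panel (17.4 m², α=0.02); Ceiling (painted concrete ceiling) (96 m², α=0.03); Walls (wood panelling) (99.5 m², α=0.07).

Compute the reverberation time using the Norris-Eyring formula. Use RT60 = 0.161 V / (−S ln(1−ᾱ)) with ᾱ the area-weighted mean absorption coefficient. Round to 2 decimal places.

0.80 sec

S = Σ Sᵢ = 312.0 m².
Σ(Sᵢαᵢ) = 96·0.44 + 3.1·0.12 + 17.4·0.02 + 96·0.03 + 99.5·0.07 = 52.805.
ᾱ = 52.805 / 312.0 = 0.1692.
−S·ln(1−ᾱ) = −312.0 × ln(1 − 0.1692) = 57.834.
V = 12 × 8 × 3 = 288 m³.
T = 0.161·V/[−S·ln(1−ᾱ)] = 0.161·288/57.834 = 0.80 s.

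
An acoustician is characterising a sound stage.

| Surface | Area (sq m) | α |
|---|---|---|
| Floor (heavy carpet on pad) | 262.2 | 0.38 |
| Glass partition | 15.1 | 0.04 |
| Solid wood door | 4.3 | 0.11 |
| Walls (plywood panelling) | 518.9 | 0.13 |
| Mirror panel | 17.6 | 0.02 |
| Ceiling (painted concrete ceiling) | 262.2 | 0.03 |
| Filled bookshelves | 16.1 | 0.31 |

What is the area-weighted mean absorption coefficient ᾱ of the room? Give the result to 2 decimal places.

0.17

S = Σ Sᵢ = 262.2 + 15.1 + 4.3 + 518.9 + 17.6 + 262.2 + 16.1 = 1096.4 sq m.
Σ(Sᵢαᵢ) = 262.2·0.38 + 15.1·0.04 + 4.3·0.11 + 518.9·0.13 + 17.6·0.02 + 262.2·0.03 + 16.1·0.31 = 181.379.
ᾱ = 181.379 / 1096.4 = 0.17.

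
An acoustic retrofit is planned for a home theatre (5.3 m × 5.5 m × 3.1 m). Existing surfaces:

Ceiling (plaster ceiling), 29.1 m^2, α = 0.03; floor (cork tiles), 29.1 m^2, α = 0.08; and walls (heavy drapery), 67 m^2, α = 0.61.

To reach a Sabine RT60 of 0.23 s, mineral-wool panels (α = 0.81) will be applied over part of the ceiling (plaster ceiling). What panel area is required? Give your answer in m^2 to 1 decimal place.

A₁ = Σ Sᵢαᵢ = 29.1*0.03 + 29.1*0.08 + 67*0.61 = 44.071 sabins.
V = 90.365 m³. Target absorption A₂ = 0.161 × 90.365 / 0.23 = 63.255 sabins.
ΔA needed = 63.255 − 44.071 = 19.184 sabins.
Net gain per m^2: Δα = 0.81 − 0.03 = 0.78.
Area = ΔA/Δα = 19.184/0.78 = 24.6 m^2.

24.6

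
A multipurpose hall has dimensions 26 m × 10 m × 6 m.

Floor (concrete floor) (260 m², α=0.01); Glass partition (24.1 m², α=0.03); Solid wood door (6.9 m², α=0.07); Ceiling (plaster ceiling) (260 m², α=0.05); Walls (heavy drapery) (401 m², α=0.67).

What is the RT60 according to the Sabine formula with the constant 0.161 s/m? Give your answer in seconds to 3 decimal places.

0.880 seconds

Total absorption A = 260*0.01 + 24.1*0.03 + 6.9*0.07 + 260*0.05 + 401*0.67
  = 2.600 + 0.723 + 0.483 + 13.000 + 268.670 = 285.476 m² sabins.
Volume V = 26 × 10 × 6 = 1560 m³.
Sabine: RT60 = 0.161 × 1560 / 285.476 = 0.880 s.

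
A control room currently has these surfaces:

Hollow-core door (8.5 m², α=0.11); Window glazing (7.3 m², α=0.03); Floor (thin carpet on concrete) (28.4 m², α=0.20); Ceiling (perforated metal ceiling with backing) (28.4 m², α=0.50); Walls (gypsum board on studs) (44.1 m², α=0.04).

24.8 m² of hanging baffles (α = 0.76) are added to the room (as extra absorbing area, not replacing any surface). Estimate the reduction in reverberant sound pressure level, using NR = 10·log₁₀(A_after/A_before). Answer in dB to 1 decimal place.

2.6 dB

Equivalent absorption area: A_before = 8.5*0.11 + 7.3*0.03 + 28.4*0.20 + 28.4*0.50 + 44.1*0.04 = 22.798 m².
Added absorption = 24.8 × 0.76 = 18.848 sabins.
A_after = 22.798 + 18.848 = 41.646 sabins.
NR = 10·log₁₀(41.646/22.798) = 2.6 dB.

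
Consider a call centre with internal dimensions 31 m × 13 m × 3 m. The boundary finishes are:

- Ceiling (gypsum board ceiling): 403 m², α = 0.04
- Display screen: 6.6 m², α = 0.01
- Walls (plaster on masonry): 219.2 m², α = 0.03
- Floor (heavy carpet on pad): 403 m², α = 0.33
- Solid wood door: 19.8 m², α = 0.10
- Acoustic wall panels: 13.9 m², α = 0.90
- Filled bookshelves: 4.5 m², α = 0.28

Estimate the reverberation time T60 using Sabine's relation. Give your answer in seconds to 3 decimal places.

1.135 sec

A = Σ Sᵢαᵢ = 403*0.04 + 6.6*0.01 + 219.2*0.03 + 403*0.33 + 19.8*0.10 + 13.9*0.90 + 4.5*0.28 = 171.502 sabins.
Volume V = 31 × 13 × 3 = 1209 m³.
Sabine: RT60 = 0.161 × 1209 / 171.502 = 1.135 s.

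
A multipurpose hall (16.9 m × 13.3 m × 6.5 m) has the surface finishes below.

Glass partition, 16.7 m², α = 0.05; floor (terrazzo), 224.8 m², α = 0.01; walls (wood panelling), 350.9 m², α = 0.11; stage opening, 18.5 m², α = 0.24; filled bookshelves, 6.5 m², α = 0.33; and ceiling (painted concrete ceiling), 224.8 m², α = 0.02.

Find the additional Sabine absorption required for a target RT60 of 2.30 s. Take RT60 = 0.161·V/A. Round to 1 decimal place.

Total absorption A₁ = 16.7×0.05 + 224.8×0.01 + 350.9×0.11 + 18.5×0.24 + 6.5×0.33 + 224.8×0.02
  = 0.835 + 2.248 + 38.599 + 4.440 + 2.145 + 4.496 = 52.763 m² sabins.
V = 1461.005 m³. Required absorption A₂ = 0.161 × 1461.005 / 2.30 = 102.270 sabins.
ΔA = A₂ − A₁ = 102.270 − 52.763 = 49.5 sabins.

49.5 sabins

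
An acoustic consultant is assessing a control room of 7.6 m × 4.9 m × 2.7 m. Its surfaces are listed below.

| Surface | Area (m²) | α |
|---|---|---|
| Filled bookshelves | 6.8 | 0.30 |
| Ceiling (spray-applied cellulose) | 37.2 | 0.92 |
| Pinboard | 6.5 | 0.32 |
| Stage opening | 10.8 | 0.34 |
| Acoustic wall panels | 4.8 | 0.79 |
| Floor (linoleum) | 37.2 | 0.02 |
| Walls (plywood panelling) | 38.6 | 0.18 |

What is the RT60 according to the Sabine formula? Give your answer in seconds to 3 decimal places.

0.303 seconds

Summing Sᵢαᵢ: 2.040 + 34.224 + 2.080 + 3.672 + 3.792 + 0.744 + 6.948 → A = 53.500 sabins.
Room volume: 100.548 m³.
RT60 = 0.161 · V / A = 0.161 × 100.548 / 53.500 = 0.303 s.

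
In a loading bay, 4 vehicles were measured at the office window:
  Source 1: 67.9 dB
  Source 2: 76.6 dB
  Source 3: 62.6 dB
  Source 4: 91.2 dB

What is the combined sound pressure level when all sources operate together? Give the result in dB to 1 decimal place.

Converting to relative power and adding: 10^(67.9/10) + 10^(76.6/10) + 10^(62.6/10) + 10^(91.2/10) = 1.372e+09.
Combined level = 10 log₁₀(1.372e+09) = 91.4 dB.

91.4 dB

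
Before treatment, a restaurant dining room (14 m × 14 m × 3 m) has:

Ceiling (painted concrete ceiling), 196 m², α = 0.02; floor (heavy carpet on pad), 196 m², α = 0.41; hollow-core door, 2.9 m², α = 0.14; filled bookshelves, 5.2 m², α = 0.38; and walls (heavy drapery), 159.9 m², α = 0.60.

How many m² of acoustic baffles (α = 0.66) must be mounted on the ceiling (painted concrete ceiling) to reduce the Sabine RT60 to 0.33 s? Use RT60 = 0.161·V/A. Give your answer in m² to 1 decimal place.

Summing Sᵢαᵢ: 3.920 + 80.360 + 0.406 + 1.976 + 95.940 → A₁ = 182.602 sabins.
Required A₂ = 0.161·588/0.33 = 286.873 sabins.
ΔA needed = 286.873 − 182.602 = 104.271 sabins.
Net gain per m²: Δα = 0.66 − 0.02 = 0.64.
Area = ΔA/Δα = 104.271/0.64 = 162.9 m².

162.9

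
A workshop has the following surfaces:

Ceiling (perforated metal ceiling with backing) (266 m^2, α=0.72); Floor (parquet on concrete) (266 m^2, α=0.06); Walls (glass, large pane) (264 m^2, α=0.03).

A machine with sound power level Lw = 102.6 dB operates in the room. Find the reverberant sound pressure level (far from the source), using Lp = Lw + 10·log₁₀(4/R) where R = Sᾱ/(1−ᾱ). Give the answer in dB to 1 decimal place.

Σ(Sᵢαᵢ) = 266·0.72 + 266·0.06 + 264·0.03 = 215.400; total area S = 796.0 m^2.
ᾱ = 215.400/796.0 = 0.2706; R = Sᾱ/(1−ᾱ) = 215.400/(1−0.2706) = 295.311 m^2.
Lp = Lw + 10 log₁₀(4/R) = 102.6 -18.68 = 83.9 dB.

83.9 dB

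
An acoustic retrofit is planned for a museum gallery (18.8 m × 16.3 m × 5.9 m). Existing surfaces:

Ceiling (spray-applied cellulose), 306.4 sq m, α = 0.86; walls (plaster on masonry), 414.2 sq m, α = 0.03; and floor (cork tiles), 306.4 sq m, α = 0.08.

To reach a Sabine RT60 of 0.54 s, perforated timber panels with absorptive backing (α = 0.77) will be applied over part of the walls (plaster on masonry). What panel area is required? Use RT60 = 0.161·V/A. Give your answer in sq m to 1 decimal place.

Total absorption A₁ = 306.4×0.86 + 414.2×0.03 + 306.4×0.08
  = 263.504 + 12.426 + 24.512 = 300.442 sq m sabins.
V = 1807.996 m³. Target absorption A₂ = 0.161 × 1807.996 / 0.54 = 539.051 sabins.
ΔA needed = 539.051 − 300.442 = 238.609 sabins.
Each sq m of panel replacing the walls (plaster on masonry) adds (0.77 − 0.03) = 0.74 sabins.
Panel area = 238.609 / 0.74 = 322.4 sq m.

322.4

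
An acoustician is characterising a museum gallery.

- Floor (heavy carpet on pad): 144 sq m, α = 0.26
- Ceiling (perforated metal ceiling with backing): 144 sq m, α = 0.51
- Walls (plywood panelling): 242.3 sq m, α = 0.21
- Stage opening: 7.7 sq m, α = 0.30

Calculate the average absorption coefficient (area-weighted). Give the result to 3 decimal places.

Total surface area S = 538.0 sq m.
Σ(Sᵢαᵢ) = 144*0.26 + 144*0.51 + 242.3*0.21 + 7.7*0.30 = 164.073.
ᾱ = A/S = 0.305.

0.305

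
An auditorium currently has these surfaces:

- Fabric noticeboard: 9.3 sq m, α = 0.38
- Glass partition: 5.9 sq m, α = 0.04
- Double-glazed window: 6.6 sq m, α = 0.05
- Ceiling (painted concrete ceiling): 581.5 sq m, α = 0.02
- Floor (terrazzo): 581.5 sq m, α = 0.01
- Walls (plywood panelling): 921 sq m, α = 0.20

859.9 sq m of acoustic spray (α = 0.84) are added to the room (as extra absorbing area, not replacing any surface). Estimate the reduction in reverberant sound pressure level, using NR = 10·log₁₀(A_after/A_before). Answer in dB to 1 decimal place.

Summing Sᵢαᵢ: 3.534 + 0.236 + 0.330 + 11.630 + 5.815 + 184.200 → A_before = 205.745 sabins.
Treatment contributes 859.9·0.84 = 722.316 sabins.
New total A_after = 928.061 sabins.
Reduction = 10 log₁₀(A_after/A_before) = 10 log₁₀(4.5107) = 6.5 dB.

6.5 dB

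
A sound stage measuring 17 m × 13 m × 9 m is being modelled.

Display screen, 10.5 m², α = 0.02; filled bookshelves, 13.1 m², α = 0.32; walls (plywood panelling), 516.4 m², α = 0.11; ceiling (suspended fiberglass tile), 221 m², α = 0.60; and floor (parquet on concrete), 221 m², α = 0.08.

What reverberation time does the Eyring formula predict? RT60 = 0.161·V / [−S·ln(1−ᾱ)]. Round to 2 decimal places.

Total surface area S = 10.5 + 13.1 + 516.4 + 221 + 221 = 982.0 m².
Absorption A = 10.5×0.02 + 13.1×0.32 + 516.4×0.11 + 221×0.60 + 221×0.08 = 211.486 sabins.
ᾱ = 211.486 / 982.0 = 0.2154.
−S·ln(1−ᾱ) = −982.0 × ln(1 − 0.2154) = 238.215.
V = 17 × 13 × 9 = 1989 m³.
T = 0.161·V/[−S·ln(1−ᾱ)] = 0.161·1989/238.215 = 1.34 s.

1.34 sec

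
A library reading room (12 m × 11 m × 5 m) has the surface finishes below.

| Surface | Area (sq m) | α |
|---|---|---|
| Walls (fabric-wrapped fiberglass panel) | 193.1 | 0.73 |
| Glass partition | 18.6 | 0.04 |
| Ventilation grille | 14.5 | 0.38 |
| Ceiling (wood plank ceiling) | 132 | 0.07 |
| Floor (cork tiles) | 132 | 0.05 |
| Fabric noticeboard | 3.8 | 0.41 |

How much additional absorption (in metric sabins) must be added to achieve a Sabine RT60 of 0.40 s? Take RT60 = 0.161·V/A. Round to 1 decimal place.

Total absorption A₁ = 193.1*0.73 + 18.6*0.04 + 14.5*0.38 + 132*0.07 + 132*0.05 + 3.8*0.41
  = 140.963 + 0.744 + 5.510 + 9.240 + 6.600 + 1.558 = 164.615 sq m sabins.
V = 660 m³. Required absorption A₂ = 0.161 × 660 / 0.40 = 265.650 sabins.
Additional absorption ΔA = 265.650 − 164.615 = 101.0 sabins.

101.0 sabins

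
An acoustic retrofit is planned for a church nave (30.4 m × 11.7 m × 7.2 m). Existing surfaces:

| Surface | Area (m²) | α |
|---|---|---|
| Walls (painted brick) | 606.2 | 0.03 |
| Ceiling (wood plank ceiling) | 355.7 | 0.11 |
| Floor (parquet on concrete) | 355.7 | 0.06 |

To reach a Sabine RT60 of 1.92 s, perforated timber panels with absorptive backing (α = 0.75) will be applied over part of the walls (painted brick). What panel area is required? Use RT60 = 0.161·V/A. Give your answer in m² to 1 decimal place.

Equivalent absorption area: A₁ = 606.2*0.03 + 355.7*0.11 + 355.7*0.06 = 78.655 m².
V = 2560.896 m³. Target absorption A₂ = 0.161 × 2560.896 / 1.92 = 214.742 sabins.
Absorption to add: 214.742 − 78.655 = 136.087 sabins.
Each m² of panel replacing the walls (painted brick) adds (0.75 − 0.03) = 0.72 sabins.
Panel area = 136.087 / 0.72 = 189.0 m².

189.0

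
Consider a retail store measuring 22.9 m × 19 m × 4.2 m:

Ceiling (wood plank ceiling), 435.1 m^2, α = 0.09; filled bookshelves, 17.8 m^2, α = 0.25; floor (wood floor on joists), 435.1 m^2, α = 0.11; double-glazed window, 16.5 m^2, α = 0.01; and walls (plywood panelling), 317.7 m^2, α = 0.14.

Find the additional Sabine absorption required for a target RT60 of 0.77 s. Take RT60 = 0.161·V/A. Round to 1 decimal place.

246.0 sabins

Equivalent absorption area: A₁ = 435.1×0.09 + 17.8×0.25 + 435.1×0.11 + 16.5×0.01 + 317.7×0.14 = 136.113 m^2.
For T = 0.77 s, need A₂ = 0.161·V/T = 0.161·1827.42/0.77 = 382.097 sabins.
ΔA = A₂ − A₁ = 382.097 − 136.113 = 246.0 sabins.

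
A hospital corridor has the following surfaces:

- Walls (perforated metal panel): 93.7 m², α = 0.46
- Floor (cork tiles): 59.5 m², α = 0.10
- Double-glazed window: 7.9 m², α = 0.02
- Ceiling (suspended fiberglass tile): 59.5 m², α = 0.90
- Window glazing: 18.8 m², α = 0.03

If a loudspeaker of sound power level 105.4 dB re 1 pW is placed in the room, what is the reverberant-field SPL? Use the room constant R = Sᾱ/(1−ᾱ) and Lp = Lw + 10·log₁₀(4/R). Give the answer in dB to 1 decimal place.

A = 103.324 sabins; S = 239.4 m².
ᾱ = 103.324/239.4 = 0.4316; R = Sᾱ/(1−ᾱ) = 103.324/(1−0.4316) = 181.780 m².
Lp = 105.4 + 10·log₁₀(4/181.780) = 105.4 + (-16.57) = 88.8 dB.

88.8 dB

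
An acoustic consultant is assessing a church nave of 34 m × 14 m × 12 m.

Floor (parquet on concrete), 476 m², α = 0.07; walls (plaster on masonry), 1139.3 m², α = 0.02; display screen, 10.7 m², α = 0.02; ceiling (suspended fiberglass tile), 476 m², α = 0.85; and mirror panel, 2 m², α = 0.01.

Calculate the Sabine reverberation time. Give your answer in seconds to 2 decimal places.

Equivalent absorption area: A = 476·0.07 + 1139.3·0.02 + 10.7·0.02 + 476·0.85 + 2·0.01 = 460.940 m².
Volume V = 34 × 14 × 12 = 5712 m³.
T = 0.161 V/A = 0.161·5712/460.940 = 2.00 s.

2.00 s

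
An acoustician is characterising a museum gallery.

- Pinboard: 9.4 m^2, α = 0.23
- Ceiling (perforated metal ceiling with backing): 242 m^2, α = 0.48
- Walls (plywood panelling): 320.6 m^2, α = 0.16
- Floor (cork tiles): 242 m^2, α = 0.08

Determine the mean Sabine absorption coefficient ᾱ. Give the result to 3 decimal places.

Total surface area S = 814.0 m^2.
Σ(Sᵢαᵢ) = 9.4*0.23 + 242*0.48 + 320.6*0.16 + 242*0.08 = 188.978.
ᾱ = A/S = 0.232.

0.232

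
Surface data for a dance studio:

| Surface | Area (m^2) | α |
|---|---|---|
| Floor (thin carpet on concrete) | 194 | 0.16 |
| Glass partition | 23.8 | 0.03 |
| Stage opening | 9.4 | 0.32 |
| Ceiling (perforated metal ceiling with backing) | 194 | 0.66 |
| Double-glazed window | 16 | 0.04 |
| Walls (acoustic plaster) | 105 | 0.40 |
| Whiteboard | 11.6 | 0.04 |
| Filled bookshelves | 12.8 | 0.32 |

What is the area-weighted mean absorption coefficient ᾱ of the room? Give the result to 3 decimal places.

0.371

Total surface area S = 566.6 m^2.
Weighted sum Σ Sα = 210.002.
ᾱ = A/S = 0.371.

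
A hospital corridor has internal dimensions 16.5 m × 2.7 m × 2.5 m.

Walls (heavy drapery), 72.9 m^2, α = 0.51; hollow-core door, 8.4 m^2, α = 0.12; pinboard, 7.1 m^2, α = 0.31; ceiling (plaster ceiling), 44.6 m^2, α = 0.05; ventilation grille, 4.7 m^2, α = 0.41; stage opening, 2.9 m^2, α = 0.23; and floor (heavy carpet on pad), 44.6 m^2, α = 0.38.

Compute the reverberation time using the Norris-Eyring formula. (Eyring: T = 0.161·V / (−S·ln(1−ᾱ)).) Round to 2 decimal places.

0.24 seconds

S = Σ Sᵢ = 185.2 m^2.
Absorption A = 72.9×0.51 + 8.4×0.12 + 7.1×0.31 + 44.6×0.05 + 4.7×0.41 + 2.9×0.23 + 44.6×0.38 = 62.160 sabins.
Mean coefficient ᾱ = A/S = 0.3356.
Eyring denominator: −S ln(1−ᾱ) = 75.723.
V = 16.5 × 2.7 × 2.5 = 111.375 m³.
RT60 = 0.161 × 111.375 / 75.723 = 0.24 s.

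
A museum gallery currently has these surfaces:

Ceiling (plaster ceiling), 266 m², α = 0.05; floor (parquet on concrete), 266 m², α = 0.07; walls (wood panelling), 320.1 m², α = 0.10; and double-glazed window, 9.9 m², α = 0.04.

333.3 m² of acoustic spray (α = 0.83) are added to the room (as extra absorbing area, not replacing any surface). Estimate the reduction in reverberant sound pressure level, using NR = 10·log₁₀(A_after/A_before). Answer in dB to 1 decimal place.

Equivalent absorption area: A_before = 266*0.05 + 266*0.07 + 320.1*0.10 + 9.9*0.04 = 64.326 m².
Added absorption = 333.3 × 0.83 = 276.639 sabins.
New total A_after = 340.965 sabins.
NR = 10·log₁₀(340.965/64.326) = 7.2 dB.

7.2 dB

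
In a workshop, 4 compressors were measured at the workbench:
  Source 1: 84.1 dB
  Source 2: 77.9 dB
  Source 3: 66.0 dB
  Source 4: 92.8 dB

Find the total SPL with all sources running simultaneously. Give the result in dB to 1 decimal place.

93.5 dB

Converting to relative power and adding: 10^(84.1/10) + 10^(77.9/10) + 10^(66.0/10) + 10^(92.8/10) = 2.228e+09.
Combined level = 10 log₁₀(2.228e+09) = 93.5 dB.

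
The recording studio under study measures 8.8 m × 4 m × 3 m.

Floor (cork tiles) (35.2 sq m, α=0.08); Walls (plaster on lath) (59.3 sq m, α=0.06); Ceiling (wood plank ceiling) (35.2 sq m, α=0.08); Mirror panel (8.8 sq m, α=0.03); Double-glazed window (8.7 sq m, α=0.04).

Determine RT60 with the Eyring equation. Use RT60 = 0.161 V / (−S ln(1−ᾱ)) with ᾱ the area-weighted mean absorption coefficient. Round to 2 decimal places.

Total surface area S = 35.2 + 59.3 + 35.2 + 8.8 + 8.7 = 147.2 sq m.
Σ(Sᵢαᵢ) = 35.2·0.08 + 59.3·0.06 + 35.2·0.08 + 8.8·0.03 + 8.7·0.04 = 9.802.
ᾱ = 9.802 / 147.2 = 0.0666.
Eyring denominator: −S ln(1−ᾱ) = 10.145.
V = 8.8 × 4 × 3 = 105.6 m³.
T = 0.161·V/[−S·ln(1−ᾱ)] = 0.161·105.6/10.145 = 1.68 s.

1.68 s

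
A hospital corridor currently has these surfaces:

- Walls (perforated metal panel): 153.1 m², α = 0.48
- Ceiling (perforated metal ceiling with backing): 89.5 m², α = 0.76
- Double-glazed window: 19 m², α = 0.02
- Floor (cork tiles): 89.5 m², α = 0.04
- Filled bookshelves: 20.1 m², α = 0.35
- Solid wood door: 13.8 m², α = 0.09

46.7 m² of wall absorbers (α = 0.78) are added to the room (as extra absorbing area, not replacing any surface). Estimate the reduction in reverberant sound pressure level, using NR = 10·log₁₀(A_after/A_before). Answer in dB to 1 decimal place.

0.9 dB

A_before = Σ Sᵢαᵢ = 153.1·0.48 + 89.5·0.76 + 19·0.02 + 89.5·0.04 + 20.1·0.35 + 13.8·0.09 = 153.745 sabins.
Treatment contributes 46.7·0.78 = 36.426 sabins.
A_after = 153.745 + 36.426 = 190.171 sabins.
Reduction = 10 log₁₀(A_after/A_before) = 10 log₁₀(1.2369) = 0.9 dB.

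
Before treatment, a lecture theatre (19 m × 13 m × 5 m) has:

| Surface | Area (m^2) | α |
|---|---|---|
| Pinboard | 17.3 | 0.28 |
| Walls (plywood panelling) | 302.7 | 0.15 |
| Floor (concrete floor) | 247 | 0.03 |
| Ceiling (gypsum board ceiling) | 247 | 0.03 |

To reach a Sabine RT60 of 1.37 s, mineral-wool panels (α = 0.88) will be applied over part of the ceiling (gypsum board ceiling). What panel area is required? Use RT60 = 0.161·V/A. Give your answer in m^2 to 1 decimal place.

A₁ = Σ Sᵢαᵢ = 17.3*0.28 + 302.7*0.15 + 247*0.03 + 247*0.03 = 65.069 sabins.
V = 1235 m³. Target absorption A₂ = 0.161 × 1235 / 1.37 = 145.135 sabins.
ΔA needed = 145.135 − 65.069 = 80.066 sabins.
Net gain per m^2: Δα = 0.88 − 0.03 = 0.85.
Panel area = 80.066 / 0.85 = 94.2 m^2.

94.2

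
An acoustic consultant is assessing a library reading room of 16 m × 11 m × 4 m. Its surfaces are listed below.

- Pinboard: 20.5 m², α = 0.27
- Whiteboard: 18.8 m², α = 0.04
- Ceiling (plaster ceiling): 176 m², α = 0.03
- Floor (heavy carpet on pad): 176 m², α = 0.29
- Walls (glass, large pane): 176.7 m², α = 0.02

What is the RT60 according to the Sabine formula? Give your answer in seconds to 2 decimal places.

1.71 s

Summing Sᵢαᵢ: 5.535 + 0.752 + 5.280 + 51.040 + 3.534 → A = 66.141 sabins.
Volume V = 16 × 11 × 4 = 704 m³.
RT60 = 0.161 · V / A = 0.161 × 704 / 66.141 = 1.71 s.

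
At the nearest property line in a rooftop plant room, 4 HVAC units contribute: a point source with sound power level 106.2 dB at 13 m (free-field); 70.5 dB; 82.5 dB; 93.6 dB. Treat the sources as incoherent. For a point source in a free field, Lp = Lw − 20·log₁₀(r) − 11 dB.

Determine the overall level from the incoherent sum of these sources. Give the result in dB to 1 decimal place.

94.0 dB

Source at 13 m: Lp = 106.2 − 20·log₁₀(13) − 11 = 72.9 dB.
Σ 10^(Lᵢ/10) = 2.499e+09.
L_total = 10·log₁₀(2.499e+09) = 94.0 dB.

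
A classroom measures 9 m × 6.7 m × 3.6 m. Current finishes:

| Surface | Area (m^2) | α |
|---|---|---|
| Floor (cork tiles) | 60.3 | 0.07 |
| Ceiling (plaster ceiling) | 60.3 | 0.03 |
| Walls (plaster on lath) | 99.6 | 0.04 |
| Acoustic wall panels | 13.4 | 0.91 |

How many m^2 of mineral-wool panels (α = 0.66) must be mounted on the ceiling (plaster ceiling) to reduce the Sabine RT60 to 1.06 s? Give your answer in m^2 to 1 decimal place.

A₁ = Σ Sᵢαᵢ = 60.3*0.07 + 60.3*0.03 + 99.6*0.04 + 13.4*0.91 = 22.208 sabins.
V = 217.08 m³. Target absorption A₂ = 0.161 × 217.08 / 1.06 = 32.972 sabins.
ΔA needed = 32.972 − 22.208 = 10.764 sabins.
Each m^2 of panel replacing the ceiling (plaster ceiling) adds (0.66 − 0.03) = 0.63 sabins.
Area = ΔA/Δα = 10.764/0.63 = 17.1 m^2.

17.1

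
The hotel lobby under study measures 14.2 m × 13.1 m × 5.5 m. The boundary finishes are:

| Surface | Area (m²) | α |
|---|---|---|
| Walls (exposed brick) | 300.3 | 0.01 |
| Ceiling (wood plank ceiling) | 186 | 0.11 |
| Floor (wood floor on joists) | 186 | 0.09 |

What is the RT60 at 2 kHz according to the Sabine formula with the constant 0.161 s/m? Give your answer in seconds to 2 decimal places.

4.10 sec

Summing Sᵢαᵢ: 3.003 + 20.460 + 16.740 → A = 40.203 sabins.
Volume V = 14.2 × 13.1 × 5.5 = 1023.11 m³.
Sabine: RT60 = 0.161 × 1023.11 / 40.203 = 4.10 s.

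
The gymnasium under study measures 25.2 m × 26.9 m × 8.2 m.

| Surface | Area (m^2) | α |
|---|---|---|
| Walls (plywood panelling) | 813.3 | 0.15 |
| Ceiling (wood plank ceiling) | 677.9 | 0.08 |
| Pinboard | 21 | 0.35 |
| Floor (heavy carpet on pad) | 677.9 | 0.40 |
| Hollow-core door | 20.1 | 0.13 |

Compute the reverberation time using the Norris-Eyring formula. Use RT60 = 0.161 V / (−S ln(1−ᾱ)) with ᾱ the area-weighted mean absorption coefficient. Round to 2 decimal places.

Total surface area S = 813.3 + 677.9 + 21 + 677.9 + 20.1 = 2210.2 m^2.
Σ(Sᵢαᵢ) = 813.3·0.15 + 677.9·0.08 + 21·0.35 + 677.9·0.40 + 20.1·0.13 = 457.350.
Mean coefficient ᾱ = A/S = 0.2069.
Eyring denominator: −S ln(1−ᾱ) = 512.338.
V = 25.2 × 26.9 × 8.2 = 5558.616 m³.
RT60 = 0.161 × 5558.616 / 512.338 = 1.75 s.

1.75 seconds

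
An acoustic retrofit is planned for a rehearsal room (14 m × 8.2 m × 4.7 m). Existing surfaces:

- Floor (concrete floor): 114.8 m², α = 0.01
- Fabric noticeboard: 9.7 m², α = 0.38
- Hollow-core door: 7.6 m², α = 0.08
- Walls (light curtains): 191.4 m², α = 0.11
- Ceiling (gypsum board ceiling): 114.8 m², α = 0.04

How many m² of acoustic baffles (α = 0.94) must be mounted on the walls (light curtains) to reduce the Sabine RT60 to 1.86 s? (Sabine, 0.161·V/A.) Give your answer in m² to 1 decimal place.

Total absorption A₁ = 114.8×0.01 + 9.7×0.38 + 7.6×0.08 + 191.4×0.11 + 114.8×0.04
  = 1.148 + 3.686 + 0.608 + 21.054 + 4.592 = 31.088 m² sabins.
V = 539.56 m³. Target absorption A₂ = 0.161 × 539.56 / 1.86 = 46.704 sabins.
ΔA needed = 46.704 − 31.088 = 15.616 sabins.
Each m² of panel replacing the walls (light curtains) adds (0.94 − 0.11) = 0.83 sabins.
Panel area = 15.616 / 0.83 = 18.8 m².

18.8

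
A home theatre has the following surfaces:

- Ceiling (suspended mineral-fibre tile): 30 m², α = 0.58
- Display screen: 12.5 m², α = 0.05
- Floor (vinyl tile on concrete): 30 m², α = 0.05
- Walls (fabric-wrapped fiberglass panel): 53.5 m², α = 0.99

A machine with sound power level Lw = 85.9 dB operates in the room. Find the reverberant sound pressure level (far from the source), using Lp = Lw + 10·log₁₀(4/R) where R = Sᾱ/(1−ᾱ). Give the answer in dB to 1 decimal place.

A = 72.490 sabins; S = 126.0 m².
ᾱ = 0.5753, so room constant R = A/(1−ᾱ) = 170.685 m².
Lp = Lw + 10 log₁₀(4/R) = 85.9 -16.30 = 69.6 dB.

69.6 dB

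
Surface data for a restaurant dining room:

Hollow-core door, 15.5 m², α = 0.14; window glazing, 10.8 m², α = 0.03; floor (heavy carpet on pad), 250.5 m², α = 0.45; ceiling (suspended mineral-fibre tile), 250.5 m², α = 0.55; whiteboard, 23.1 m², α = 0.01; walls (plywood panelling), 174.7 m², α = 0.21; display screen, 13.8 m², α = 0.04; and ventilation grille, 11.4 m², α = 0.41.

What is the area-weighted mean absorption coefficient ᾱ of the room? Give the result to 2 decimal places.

0.39

S = Σ Sᵢ = 15.5 + 10.8 + 250.5 + 250.5 + 23.1 + 174.7 + 13.8 + 11.4 = 750.3 m².
Σ(Sᵢαᵢ) = 15.5×0.14 + 10.8×0.03 + 250.5×0.45 + 250.5×0.55 + 23.1×0.01 + 174.7×0.21 + 13.8×0.04 + 11.4×0.41 = 295.138.
ᾱ = 295.138 / 750.3 = 0.39.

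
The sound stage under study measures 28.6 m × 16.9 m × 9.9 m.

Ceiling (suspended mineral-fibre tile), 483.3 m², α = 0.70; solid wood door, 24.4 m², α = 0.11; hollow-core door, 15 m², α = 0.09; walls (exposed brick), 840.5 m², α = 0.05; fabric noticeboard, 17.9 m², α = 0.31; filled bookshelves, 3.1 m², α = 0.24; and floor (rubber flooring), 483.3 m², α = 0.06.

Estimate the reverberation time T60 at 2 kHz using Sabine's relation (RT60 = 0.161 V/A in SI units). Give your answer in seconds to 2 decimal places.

Total absorption A = 483.3×0.70 + 24.4×0.11 + 15×0.09 + 840.5×0.05 + 17.9×0.31 + 3.1×0.24 + 483.3×0.06
  = 338.310 + 2.684 + 1.350 + 42.025 + 5.549 + 0.744 + 28.998 = 419.660 m² sabins.
V = 28.6·16.9·9.9 = 4785.066 m³.
Sabine: RT60 = 0.161 × 4785.066 / 419.660 = 1.84 s.

1.84 seconds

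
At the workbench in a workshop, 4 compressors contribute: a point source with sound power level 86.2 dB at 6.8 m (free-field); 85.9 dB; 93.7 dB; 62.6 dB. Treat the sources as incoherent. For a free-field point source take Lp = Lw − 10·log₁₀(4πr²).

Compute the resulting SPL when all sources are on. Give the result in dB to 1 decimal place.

94.4 dB

Source at 6.8 m: Lp = 86.2 − 10·log₁₀(4π·6.8²) = 86.2 − 10·log₁₀(581.069) = 58.6 dB.
Σ 10^(Lᵢ/10) = 2.736e+09.
L_total = 10·log₁₀(2.736e+09) = 94.4 dB.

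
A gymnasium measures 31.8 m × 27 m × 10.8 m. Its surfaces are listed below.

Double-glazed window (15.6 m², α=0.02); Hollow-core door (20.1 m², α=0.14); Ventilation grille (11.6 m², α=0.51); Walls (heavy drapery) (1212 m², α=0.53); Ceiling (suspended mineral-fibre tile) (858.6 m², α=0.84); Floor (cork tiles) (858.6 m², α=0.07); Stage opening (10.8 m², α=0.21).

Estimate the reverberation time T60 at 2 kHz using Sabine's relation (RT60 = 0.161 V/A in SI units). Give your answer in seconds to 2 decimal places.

1.04 s

Equivalent absorption area: A = 15.6·0.02 + 20.1·0.14 + 11.6·0.51 + 1212·0.53 + 858.6·0.84 + 858.6·0.07 + 10.8·0.21 = 1434.996 m².
Room volume: 9272.88 m³.
T = 0.161 V/A = 0.161·9272.88/1434.996 = 1.04 s.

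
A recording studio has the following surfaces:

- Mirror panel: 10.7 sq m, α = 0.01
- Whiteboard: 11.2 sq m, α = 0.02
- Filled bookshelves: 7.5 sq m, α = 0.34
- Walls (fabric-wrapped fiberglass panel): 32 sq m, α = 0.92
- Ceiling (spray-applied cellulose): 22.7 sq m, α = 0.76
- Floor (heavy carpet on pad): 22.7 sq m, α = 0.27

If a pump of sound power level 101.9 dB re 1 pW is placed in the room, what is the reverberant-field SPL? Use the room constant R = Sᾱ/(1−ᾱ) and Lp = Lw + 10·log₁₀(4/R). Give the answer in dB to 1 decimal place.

87.3 dB

Σ(Sᵢαᵢ) = 10.7·0.01 + 11.2·0.02 + 7.5·0.34 + 32·0.92 + 22.7·0.76 + 22.7·0.27 = 55.702; total area S = 106.8 sq m.
ᾱ = 55.702/106.8 = 0.5216; R = Sᾱ/(1−ᾱ) = 55.702/(1−0.5216) = 116.434 sq m.
Lp = 101.9 + 10·log₁₀(4/116.434) = 101.9 + (-14.64) = 87.3 dB.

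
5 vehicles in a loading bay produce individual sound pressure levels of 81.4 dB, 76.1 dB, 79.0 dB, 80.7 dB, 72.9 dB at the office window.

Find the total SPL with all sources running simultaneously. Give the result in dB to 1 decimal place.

Converting to relative power and adding: 10^(81.4/10) + 10^(76.1/10) + 10^(79.0/10) + 10^(80.7/10) + 10^(72.9/10) = 3.952e+08.
Combined level = 10 log₁₀(3.952e+08) = 86.0 dB.

86.0 dB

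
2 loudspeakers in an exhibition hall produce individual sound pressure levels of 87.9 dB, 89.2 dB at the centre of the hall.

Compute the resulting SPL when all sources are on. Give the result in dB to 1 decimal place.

Σ 10^(Lᵢ/10) = 1.448e+09.
Combined level = 10 log₁₀(1.448e+09) = 91.6 dB.

91.6 dB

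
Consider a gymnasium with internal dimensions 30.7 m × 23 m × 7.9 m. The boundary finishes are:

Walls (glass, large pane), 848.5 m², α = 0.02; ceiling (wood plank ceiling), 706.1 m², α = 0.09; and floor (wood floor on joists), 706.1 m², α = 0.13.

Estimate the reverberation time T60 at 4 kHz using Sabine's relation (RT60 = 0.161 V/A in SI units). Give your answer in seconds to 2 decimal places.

Equivalent absorption area: A = 848.5×0.02 + 706.1×0.09 + 706.1×0.13 = 172.312 m².
Volume V = 30.7 × 23 × 7.9 = 5578.19 m³.
T = 0.161 V/A = 0.161·5578.19/172.312 = 5.21 s.

5.21 seconds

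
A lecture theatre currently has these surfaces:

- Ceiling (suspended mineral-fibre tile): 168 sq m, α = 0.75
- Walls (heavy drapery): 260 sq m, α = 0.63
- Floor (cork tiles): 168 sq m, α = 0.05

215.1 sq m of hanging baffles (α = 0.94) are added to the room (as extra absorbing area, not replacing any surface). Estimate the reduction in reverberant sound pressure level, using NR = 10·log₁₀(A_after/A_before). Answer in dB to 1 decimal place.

A_before = Σ Sᵢαᵢ = 168*0.75 + 260*0.63 + 168*0.05 = 298.200 sabins.
Added absorption = 215.1 × 0.94 = 202.194 sabins.
New total A_after = 500.394 sabins.
NR = 10·log₁₀(500.394/298.200) = 2.2 dB.

2.2 dB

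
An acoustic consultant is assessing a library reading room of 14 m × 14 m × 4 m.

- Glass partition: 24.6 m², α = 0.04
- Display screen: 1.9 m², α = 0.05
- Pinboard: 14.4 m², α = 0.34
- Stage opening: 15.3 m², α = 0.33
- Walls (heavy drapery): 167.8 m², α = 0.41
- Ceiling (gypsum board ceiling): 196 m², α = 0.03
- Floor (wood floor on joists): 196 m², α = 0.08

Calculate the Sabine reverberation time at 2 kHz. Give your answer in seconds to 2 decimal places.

1.25 sec

Total absorption A = 24.6·0.04 + 1.9·0.05 + 14.4·0.34 + 15.3·0.33 + 167.8·0.41 + 196·0.03 + 196·0.08
  = 0.984 + 0.095 + 4.896 + 5.049 + 68.798 + 5.880 + 15.680 = 101.382 m² sabins.
Volume V = 14 × 14 × 4 = 784 m³.
RT60 = 0.161 · V / A = 0.161 × 784 / 101.382 = 1.25 s.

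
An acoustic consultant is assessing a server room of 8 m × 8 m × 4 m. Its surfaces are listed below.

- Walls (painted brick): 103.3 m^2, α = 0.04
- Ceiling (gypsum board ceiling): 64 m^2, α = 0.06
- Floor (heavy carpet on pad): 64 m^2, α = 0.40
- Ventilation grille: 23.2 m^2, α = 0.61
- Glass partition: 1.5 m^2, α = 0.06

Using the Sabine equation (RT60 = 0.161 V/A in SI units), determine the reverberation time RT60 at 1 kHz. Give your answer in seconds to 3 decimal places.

0.862 sec

A = Σ Sᵢαᵢ = 103.3×0.04 + 64×0.06 + 64×0.40 + 23.2×0.61 + 1.5×0.06 = 47.814 sabins.
Volume V = 8 × 8 × 4 = 256 m³.
Sabine: RT60 = 0.161 × 256 / 47.814 = 0.862 s.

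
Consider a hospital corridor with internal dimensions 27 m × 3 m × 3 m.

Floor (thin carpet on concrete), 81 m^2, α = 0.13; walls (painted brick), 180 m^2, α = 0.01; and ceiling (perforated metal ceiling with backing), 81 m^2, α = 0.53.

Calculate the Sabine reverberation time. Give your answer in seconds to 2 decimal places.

0.71 seconds

A = Σ Sᵢαᵢ = 81·0.13 + 180·0.01 + 81·0.53 = 55.260 sabins.
Volume V = 27 × 3 × 3 = 243 m³.
Sabine: RT60 = 0.161 × 243 / 55.260 = 0.71 s.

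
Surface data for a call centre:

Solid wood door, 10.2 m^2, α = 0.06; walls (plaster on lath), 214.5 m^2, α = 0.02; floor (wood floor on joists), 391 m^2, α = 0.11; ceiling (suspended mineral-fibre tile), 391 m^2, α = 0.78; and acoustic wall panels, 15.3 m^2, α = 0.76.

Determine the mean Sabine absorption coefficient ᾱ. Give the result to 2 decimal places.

S = Σ Sᵢ = 10.2 + 214.5 + 391 + 391 + 15.3 = 1022.0 m^2.
Weighted sum Σ Sα = 364.520.
ᾱ = A/S = 0.36.

0.36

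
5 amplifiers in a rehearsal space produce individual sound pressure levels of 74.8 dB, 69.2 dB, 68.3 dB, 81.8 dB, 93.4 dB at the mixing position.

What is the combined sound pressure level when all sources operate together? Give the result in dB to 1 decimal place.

Σ 10^(Lᵢ/10) = 2.384e+09.
Back to dB: 10·log₁₀ Σ = 93.8 dB.

93.8 dB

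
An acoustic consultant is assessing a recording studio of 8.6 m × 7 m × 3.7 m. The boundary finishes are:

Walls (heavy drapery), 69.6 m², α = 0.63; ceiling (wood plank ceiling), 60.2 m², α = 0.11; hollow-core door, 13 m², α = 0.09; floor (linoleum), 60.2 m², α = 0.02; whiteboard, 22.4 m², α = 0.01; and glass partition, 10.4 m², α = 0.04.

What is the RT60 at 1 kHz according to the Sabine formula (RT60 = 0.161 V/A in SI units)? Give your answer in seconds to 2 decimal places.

Total absorption A = 69.6*0.63 + 60.2*0.11 + 13*0.09 + 60.2*0.02 + 22.4*0.01 + 10.4*0.04
  = 43.848 + 6.622 + 1.170 + 1.204 + 0.224 + 0.416 = 53.484 m² sabins.
V = 8.6·7·3.7 = 222.74 m³.
RT60 = 0.161 · V / A = 0.161 × 222.74 / 53.484 = 0.67 s.

0.67 sec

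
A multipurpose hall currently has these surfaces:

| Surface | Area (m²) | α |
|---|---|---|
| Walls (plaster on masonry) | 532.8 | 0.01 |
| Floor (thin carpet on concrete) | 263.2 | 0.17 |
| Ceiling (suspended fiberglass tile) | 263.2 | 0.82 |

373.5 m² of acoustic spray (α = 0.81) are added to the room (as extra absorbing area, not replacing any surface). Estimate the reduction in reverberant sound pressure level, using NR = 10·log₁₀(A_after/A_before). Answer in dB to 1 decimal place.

Summing Sᵢαᵢ: 5.328 + 44.744 + 215.824 → A_before = 265.896 sabins.
Treatment contributes 373.5·0.81 = 302.535 sabins.
A_after = 265.896 + 302.535 = 568.431 sabins.
Reduction = 10 log₁₀(A_after/A_before) = 10 log₁₀(2.1378) = 3.3 dB.

3.3 dB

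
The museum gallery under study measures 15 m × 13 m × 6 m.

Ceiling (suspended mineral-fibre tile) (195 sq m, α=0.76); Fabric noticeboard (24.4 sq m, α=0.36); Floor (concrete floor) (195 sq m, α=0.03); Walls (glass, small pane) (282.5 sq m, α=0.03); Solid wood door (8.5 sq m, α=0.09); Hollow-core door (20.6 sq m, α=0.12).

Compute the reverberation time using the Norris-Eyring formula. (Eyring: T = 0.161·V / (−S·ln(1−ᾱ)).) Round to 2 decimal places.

0.94 sec

Total surface area S = 195 + 24.4 + 195 + 282.5 + 8.5 + 20.6 = 726.0 sq m.
Σ(Sᵢαᵢ) = 195×0.76 + 24.4×0.36 + 195×0.03 + 282.5×0.03 + 8.5×0.09 + 20.6×0.12 = 174.546.
Mean coefficient ᾱ = A/S = 0.2404.
Eyring denominator: −S ln(1−ᾱ) = 199.623.
V = 15 × 13 × 6 = 1170 m³.
RT60 = 0.161 × 1170 / 199.623 = 0.94 s.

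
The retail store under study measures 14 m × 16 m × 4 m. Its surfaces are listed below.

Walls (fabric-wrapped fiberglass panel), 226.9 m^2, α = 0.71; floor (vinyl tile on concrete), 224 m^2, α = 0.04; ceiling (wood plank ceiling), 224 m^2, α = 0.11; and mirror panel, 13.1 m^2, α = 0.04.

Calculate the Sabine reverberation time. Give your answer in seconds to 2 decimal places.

0.74 s

A = Σ Sᵢαᵢ = 226.9×0.71 + 224×0.04 + 224×0.11 + 13.1×0.04 = 195.223 sabins.
Volume V = 14 × 16 × 4 = 896 m³.
Sabine: RT60 = 0.161 × 896 / 195.223 = 0.74 s.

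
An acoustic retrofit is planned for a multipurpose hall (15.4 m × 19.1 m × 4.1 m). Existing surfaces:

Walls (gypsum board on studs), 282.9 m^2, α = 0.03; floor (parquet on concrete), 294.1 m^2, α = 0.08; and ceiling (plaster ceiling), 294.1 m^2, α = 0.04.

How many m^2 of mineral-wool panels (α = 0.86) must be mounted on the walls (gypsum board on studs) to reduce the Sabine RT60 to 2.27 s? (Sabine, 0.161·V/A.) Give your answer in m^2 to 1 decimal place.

50.3

Total absorption A₁ = 282.9*0.03 + 294.1*0.08 + 294.1*0.04
  = 8.487 + 23.528 + 11.764 = 43.779 m^2 sabins.
V = 1205.974 m³. Target absorption A₂ = 0.161 × 1205.974 / 2.27 = 85.534 sabins.
ΔA needed = 85.534 − 43.779 = 41.755 sabins.
Each m^2 of panel replacing the walls (gypsum board on studs) adds (0.86 − 0.03) = 0.83 sabins.
Area = ΔA/Δα = 41.755/0.83 = 50.3 m^2.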